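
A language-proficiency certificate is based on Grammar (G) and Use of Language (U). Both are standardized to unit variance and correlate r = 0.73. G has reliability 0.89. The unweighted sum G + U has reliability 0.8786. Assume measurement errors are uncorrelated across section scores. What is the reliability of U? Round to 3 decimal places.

Var(G+U) = 2 + 2·0.73 = 3.460.
True-score variance = ρ_G + ρ_U + 2·0.73, so 0.8786 = (0.89 + ρ_U + 1.46) / 3.460.
ρ_U = 0.8786·3.460 − 0.89 − 1.46 = 0.690.

0.690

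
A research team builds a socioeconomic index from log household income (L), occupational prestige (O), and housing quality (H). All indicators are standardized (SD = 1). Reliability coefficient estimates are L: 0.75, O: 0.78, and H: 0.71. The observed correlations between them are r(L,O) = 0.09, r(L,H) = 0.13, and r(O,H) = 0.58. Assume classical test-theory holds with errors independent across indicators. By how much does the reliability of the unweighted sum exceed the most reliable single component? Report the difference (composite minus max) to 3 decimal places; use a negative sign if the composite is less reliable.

0.055

Var(sum) = 3 + 1.6 = 4.6; true-score variance = 2.24 + 1.6 = 3.84; composite reliability = 0.8348.
Max component reliability = 0.7800.
Difference = 0.8348 − 0.7800 = 0.055.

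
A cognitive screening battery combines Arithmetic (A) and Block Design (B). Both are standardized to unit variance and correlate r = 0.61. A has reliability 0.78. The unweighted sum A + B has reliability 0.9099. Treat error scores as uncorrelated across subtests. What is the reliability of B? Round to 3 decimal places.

Var(A+B) = 2 + 2·0.61 = 3.220.
True-score variance = ρ_A + ρ_B + 2·0.61, so 0.9099 = (0.78 + ρ_B + 1.22) / 3.220.
ρ_B = 0.9099·3.220 − 0.78 − 1.22 = 0.930.

0.930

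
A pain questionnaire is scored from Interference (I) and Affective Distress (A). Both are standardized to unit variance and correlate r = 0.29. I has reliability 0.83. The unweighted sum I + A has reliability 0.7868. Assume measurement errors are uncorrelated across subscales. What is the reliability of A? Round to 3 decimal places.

Var(I+A) = 2 + 2·0.29 = 2.580.
True-score variance = ρ_I + ρ_A + 2·0.29, so 0.7868 = (0.83 + ρ_A + 0.58) / 2.580.
ρ_A = 0.7868·2.580 − 0.83 − 0.58 = 0.620.

0.620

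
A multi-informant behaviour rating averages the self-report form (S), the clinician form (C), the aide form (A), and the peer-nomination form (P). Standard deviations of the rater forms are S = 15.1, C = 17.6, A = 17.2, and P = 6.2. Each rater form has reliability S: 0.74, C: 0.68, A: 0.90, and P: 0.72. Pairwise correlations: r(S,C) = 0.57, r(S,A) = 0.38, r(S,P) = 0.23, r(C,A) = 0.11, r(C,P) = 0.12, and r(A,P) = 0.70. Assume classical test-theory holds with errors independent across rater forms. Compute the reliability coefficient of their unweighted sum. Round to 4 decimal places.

0.8801

Var(S+C+A+P) = 15.1² + 17.6² + 17.2² + 6.2² + 2·[15.1·17.6·0.57 + 15.1·17.2·0.38 + 15.1·6.2·0.23 + 17.6·17.2·0.11 + 17.6·6.2·0.12 + 17.2·6.2·0.70] = 872.05 + 785.502 = 1657.55.
With uncorrelated errors the cross-covariances are all true-score covariance, so they carry over unchanged; only the diagonal terms shrink to ρᵢσᵢ².
True-score variance = [15.1²·0.74 + 17.6²·0.68 + 17.2²·0.90 + 6.2²·0.72] + 785.502 = 673.297 + 785.502 = 1458.8.
Reliability = 1458.8 / 1657.55 = 0.8801.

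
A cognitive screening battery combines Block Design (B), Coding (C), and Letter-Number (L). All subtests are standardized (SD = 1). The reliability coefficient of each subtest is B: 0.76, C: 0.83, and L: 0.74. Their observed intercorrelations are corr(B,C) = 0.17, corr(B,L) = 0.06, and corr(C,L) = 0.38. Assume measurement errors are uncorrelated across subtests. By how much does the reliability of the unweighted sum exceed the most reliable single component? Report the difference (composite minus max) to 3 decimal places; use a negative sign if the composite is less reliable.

Var(sum) = 3 + 1.22 = 4.22; true-score variance = 2.33 + 1.22 = 3.55; composite reliability = 0.8412.
Max component reliability = 0.8300.
Difference = 0.8412 − 0.8300 = 0.011.

0.011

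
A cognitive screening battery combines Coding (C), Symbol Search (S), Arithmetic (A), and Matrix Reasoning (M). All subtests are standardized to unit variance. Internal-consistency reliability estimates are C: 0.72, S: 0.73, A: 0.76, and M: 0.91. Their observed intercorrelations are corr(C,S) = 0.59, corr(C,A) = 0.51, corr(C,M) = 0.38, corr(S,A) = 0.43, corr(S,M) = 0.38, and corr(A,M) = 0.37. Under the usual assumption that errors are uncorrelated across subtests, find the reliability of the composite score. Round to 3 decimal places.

0.906

Var(C+S+A+M) = 4 + 2·[0.59 + 0.51 + 0.38 + 0.43 + 0.38 + 0.37] = 4 + 5.32 = 9.32.
With uncorrelated errors the cross-covariances are all true-score covariance, so they carry over unchanged; only the diagonal terms shrink to ρᵢσᵢ².
True-score variance = [0.72 + 0.73 + 0.76 + 0.91] + 5.32 = 3.12 + 5.32 = 8.44.
Reliability = 8.44 / 9.32 = 0.906.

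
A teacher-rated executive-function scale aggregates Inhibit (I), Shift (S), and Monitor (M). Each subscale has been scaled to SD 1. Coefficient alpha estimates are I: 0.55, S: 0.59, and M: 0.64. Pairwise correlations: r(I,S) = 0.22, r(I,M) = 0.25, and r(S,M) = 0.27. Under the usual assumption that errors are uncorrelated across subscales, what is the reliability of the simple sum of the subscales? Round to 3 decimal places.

0.728

Var(I+S+M) = 3 + 2·[0.22 + 0.25 + 0.27] = 3 + 1.48 = 4.48.
Because errors are independent across components, Cov(Tᵢ,Tⱼ) = Cov(Xᵢ,Xⱼ); the off-diagonal part of the true-score variance is the same as above.
True-score variance = [0.55 + 0.59 + 0.64] + 1.48 = 1.78 + 1.48 = 3.26.
Reliability = 3.26 / 4.48 = 0.728.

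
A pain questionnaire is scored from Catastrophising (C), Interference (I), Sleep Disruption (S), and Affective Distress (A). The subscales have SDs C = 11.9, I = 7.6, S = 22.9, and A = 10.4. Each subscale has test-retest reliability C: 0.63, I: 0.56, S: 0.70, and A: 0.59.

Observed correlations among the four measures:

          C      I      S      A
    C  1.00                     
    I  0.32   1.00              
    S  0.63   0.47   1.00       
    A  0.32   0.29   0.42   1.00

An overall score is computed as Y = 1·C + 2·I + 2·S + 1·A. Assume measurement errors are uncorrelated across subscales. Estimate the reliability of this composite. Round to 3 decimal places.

Var(Y) = 11.9² + 2²·7.6² + 2²·22.9² + 10.4² + 2·[2·11.9·7.6·0.32 + 2·11.9·22.9·0.63 + 11.9·10.4·0.32 + 4·7.6·22.9·0.47 + 2·7.6·10.4·0.29 + 2·22.9·10.4·0.42] = 2578.45 + 2027.88 = 4606.33.
Under uncorrelated errors the observed covariances equal the true-score covariances, so only the own-variance terms attenuate.
True-score variance = [11.9²·0.63 + 2²·7.6²·0.56 + 2²·22.9²·0.70 + 10.4²·0.59] + 2027.88 = 1750.76 + 2027.88 = 3778.64.
Reliability = 3778.64 / 4606.33 = 0.820.

0.820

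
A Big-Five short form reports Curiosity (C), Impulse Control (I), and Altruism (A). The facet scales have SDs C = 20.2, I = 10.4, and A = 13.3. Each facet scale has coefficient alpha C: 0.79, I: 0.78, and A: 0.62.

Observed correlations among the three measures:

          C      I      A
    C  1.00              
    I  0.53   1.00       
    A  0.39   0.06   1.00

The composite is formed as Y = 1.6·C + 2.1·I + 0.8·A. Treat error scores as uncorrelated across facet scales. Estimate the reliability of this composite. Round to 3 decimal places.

0.863

Var(Y) = 1.6²·20.2² + 2.1²·10.4² + 0.8²·13.3² + 2·[3.36·20.2·10.4·0.53 + 1.28·20.2·13.3·0.39 + 1.68·10.4·13.3·0.06] = 1634.78 + 1044.34 = 2679.11.
Because errors are independent across components, Cov(Tᵢ,Tⱼ) = Cov(Xᵢ,Xⱼ); the off-diagonal part of the true-score variance is the same as above.
True-score variance = [1.6²·20.2²·0.79 + 2.1²·10.4²·0.78 + 0.8²·13.3²·0.62] + 1044.34 = 1267.46 + 1044.34 = 2311.8.
Reliability = 2311.8 / 2679.11 = 0.863.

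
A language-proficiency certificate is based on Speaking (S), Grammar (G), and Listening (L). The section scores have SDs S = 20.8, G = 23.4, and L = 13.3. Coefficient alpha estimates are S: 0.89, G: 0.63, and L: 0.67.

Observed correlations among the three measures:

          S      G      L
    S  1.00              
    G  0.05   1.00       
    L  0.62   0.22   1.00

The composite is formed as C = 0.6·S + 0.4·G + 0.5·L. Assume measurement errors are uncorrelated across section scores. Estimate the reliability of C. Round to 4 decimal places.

Var(C) = 0.6²·20.8² + 0.4²·23.4² + 0.5²·13.3² + 2·[0.24·20.8·23.4·0.05 + 0.3·20.8·13.3·0.62 + 0.2·23.4·13.3·0.22] = 287.583 + 141.979 = 429.561.
Under uncorrelated errors the observed covariances equal the true-score covariances, so only the own-variance terms attenuate.
True-score variance = [0.6²·20.8²·0.89 + 0.4²·23.4²·0.63 + 0.5²·13.3²·0.67] + 141.979 = 223.441 + 141.979 = 365.42.
Reliability = 365.42 / 429.561 = 0.8507.

0.8507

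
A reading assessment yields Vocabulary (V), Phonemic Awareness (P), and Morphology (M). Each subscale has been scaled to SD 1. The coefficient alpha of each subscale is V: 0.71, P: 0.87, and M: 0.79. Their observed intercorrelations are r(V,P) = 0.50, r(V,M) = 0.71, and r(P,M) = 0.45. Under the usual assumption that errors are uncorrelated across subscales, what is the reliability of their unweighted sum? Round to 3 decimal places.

0.900

Var(V+P+M) = 3 + 2·[0.50 + 0.71 + 0.45] = 3 + 3.32 = 6.32.
With uncorrelated errors the cross-covariances are all true-score covariance, so they carry over unchanged; only the diagonal terms shrink to ρᵢσᵢ².
True-score variance = [0.71 + 0.87 + 0.79] + 3.32 = 2.37 + 3.32 = 5.69.
Reliability = 5.69 / 6.32 = 0.900.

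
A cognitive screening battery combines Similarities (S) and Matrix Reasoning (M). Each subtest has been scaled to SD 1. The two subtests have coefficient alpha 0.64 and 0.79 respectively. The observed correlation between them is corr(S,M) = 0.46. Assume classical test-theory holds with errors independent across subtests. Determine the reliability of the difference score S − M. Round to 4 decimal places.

Var(S−M) = 1 + 1 − 2·0.46 = 2 − 0.92 = 1.08.
Under uncorrelated errors the observed covariances equal the true-score covariances, so only the own-variance terms attenuate.
True-score variance = [0.64 + 0.79] − 0.92 = 1.43 − 0.92 = 0.51.
Reliability = 0.51 / 1.08 = 0.4722.

0.4722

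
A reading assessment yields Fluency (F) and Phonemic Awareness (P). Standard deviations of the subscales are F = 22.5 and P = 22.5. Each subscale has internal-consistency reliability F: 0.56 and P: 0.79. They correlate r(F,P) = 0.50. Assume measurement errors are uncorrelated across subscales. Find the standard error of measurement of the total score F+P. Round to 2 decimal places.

Var(total) = 1012.5 + 506.25 = 1518.75.
True-score variance = 683.438 + 506.25 = 1189.69, so reliability = 0.7833.
Error variance = 1518.75 − 1189.69 = 329.062; SEM = √329.062 = 18.14.

18.14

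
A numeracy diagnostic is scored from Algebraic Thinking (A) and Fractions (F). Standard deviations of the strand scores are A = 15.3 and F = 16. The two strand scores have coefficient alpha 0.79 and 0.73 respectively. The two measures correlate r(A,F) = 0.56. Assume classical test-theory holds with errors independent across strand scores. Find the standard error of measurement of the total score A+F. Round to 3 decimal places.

10.876

Var(total) = 490.09 + 274.176 = 764.266.
True-score variance = 371.811 + 274.176 = 645.987, so reliability = 0.8452.
Error variance = 764.266 − 645.987 = 118.279; SEM = √118.279 = 10.876.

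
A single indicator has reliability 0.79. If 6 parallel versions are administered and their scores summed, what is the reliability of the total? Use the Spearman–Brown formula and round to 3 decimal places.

ρ_k = kρ / (1 + (k−1)ρ) = 6·0.79 / (1 + 5·0.79) = 4.740 / 4.950 = 0.958.

0.958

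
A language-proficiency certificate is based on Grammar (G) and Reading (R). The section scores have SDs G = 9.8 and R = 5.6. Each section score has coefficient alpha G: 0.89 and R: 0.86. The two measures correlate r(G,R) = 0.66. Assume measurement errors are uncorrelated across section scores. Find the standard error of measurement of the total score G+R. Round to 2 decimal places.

Var(total) = 127.4 + 72.4416 = 199.842.
True-score variance = 112.445 + 72.4416 = 184.887, so reliability = 0.9252.
Error variance = 199.842 − 184.887 = 14.9548; SEM = √14.9548 = 3.87.

3.87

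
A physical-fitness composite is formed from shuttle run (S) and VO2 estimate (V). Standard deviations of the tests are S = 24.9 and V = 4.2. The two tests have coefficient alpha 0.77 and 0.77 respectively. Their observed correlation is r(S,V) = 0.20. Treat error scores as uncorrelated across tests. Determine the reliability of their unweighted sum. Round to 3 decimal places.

0.784

Var(S+V) = 24.9² + 4.2² + 2·[24.9·4.2·0.20] = 637.65 + 41.832 = 679.482.
Because errors are independent across components, Cov(Tᵢ,Tⱼ) = Cov(Xᵢ,Xⱼ); the off-diagonal part of the true-score variance is the same as above.
True-score variance = [24.9²·0.77 + 4.2²·0.77] + 41.832 = 490.99 + 41.832 = 532.822.
Reliability = 532.822 / 679.482 = 0.784.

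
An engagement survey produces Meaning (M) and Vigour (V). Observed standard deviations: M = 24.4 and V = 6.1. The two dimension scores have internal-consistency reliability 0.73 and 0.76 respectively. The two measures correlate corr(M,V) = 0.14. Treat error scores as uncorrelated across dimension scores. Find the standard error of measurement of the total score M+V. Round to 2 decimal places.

Var(total) = 632.57 + 41.6752 = 674.245.
True-score variance = 462.892 + 41.6752 = 504.568, so reliability = 0.7483.
Error variance = 674.245 − 504.568 = 169.678; SEM = √169.678 = 13.03.

13.03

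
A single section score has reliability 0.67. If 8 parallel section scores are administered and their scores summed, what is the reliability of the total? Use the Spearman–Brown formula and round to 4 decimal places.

ρ_k = kρ / (1 + (k−1)ρ) = 8·0.67 / (1 + 7·0.67) = 5.360 / 5.690 = 0.9420.

0.9420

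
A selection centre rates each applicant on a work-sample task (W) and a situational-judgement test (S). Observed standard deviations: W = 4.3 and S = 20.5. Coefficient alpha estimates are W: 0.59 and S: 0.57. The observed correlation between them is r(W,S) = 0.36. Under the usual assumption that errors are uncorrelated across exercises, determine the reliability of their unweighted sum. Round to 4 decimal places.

Var(W+S) = 4.3² + 20.5² + 2·[4.3·20.5·0.36] = 438.74 + 63.468 = 502.208.
Under uncorrelated errors the observed covariances equal the true-score covariances, so only the own-variance terms attenuate.
True-score variance = [4.3²·0.59 + 20.5²·0.57] + 63.468 = 250.452 + 63.468 = 313.92.
Reliability = 313.92 / 502.208 = 0.6251.

0.6251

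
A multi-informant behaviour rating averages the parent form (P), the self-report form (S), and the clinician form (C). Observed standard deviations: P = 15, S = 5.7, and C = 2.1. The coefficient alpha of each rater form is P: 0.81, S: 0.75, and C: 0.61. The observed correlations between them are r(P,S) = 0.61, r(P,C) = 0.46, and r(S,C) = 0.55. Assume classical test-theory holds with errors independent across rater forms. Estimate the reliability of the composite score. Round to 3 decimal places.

0.871

Var(P+S+C) = 15² + 5.7² + 2.1² + 2·[15·5.7·0.61 + 15·2.1·0.46 + 5.7·2.1·0.55] = 261.9 + 146.457 = 408.357.
Because errors are independent across components, Cov(Tᵢ,Tⱼ) = Cov(Xᵢ,Xⱼ); the off-diagonal part of the true-score variance is the same as above.
True-score variance = [15²·0.81 + 5.7²·0.75 + 2.1²·0.61] + 146.457 = 209.308 + 146.457 = 355.765.
Reliability = 355.765 / 408.357 = 0.871.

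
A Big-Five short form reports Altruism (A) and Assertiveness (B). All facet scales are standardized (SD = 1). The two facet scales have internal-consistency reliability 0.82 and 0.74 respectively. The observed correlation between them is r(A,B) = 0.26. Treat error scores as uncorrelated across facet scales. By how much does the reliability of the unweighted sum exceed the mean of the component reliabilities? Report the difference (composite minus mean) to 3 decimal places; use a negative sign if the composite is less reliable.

0.045

Var(sum) = 2 + 0.52 = 2.52; true-score variance = 1.56 + 0.52 = 2.08; composite reliability = 0.8254.
Mean component reliability = 0.7800.
Difference = 0.8254 − 0.7800 = 0.045.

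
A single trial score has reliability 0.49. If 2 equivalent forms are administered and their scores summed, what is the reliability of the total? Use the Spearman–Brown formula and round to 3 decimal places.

ρ_k = kρ / (1 + (k−1)ρ) = 2·0.49 / (1 + 1·0.49) = 0.980 / 1.490 = 0.658.

0.658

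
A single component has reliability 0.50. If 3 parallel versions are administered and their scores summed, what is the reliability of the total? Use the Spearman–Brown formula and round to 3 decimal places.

0.750

ρ_k = kρ / (1 + (k−1)ρ) = 3·0.50 / (1 + 2·0.50) = 1.500 / 2.000 = 0.750.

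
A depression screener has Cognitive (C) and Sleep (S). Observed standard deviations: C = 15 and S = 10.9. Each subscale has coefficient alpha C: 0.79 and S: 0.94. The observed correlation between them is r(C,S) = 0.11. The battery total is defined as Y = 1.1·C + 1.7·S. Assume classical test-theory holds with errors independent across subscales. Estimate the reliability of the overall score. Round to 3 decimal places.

Var(Y) = 1.1²·15² + 1.7²·10.9² + 2·[1.87·15·10.9·0.11] = 615.611 + 67.2639 = 682.875.
Because errors are independent across components, Cov(Tᵢ,Tⱼ) = Cov(Xᵢ,Xⱼ); the off-diagonal part of the true-score variance is the same as above.
True-score variance = [1.1²·15²·0.79 + 1.7²·10.9²·0.94] + 67.2639 = 537.837 + 67.2639 = 605.101.
Reliability = 605.101 / 682.875 = 0.886.

0.886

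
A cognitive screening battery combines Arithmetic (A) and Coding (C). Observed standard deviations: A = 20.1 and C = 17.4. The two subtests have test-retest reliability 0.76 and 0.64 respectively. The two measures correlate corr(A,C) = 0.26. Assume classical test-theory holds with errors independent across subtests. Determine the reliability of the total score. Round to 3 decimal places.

0.768

Var(A+C) = 20.1² + 17.4² + 2·[20.1·17.4·0.26] = 706.77 + 181.865 = 888.635.
With uncorrelated errors the cross-covariances are all true-score covariance, so they carry over unchanged; only the diagonal terms shrink to ρᵢσᵢ².
True-score variance = [20.1²·0.76 + 17.4²·0.64] + 181.865 = 500.814 + 181.865 = 682.679.
Reliability = 682.679 / 888.635 = 0.768.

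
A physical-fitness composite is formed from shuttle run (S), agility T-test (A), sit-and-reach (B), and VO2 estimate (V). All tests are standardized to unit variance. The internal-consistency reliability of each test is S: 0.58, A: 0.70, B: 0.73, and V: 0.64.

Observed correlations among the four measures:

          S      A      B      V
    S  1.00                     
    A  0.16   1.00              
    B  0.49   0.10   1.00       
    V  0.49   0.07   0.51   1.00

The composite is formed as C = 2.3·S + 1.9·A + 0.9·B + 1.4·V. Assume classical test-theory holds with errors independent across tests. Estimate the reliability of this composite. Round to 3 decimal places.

0.791

Var(C) = 2.3² + 1.9² + 0.9² + 1.4² + 2·[4.37·0.16 + 2.07·0.49 + 3.22·0.49 + 1.71·0.10 + 2.66·0.07 + 1.26·0.51] = 11.67 + 8.5822 = 20.2522.
Under uncorrelated errors the observed covariances equal the true-score covariances, so only the own-variance terms attenuate.
True-score variance = [2.3²·0.58 + 1.9²·0.70 + 0.9²·0.73 + 1.4²·0.64] + 8.5822 = 7.4409 + 8.5822 = 16.0231.
Reliability = 16.0231 / 20.2522 = 0.791.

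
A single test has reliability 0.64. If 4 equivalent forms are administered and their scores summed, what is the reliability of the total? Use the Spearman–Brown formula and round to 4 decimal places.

ρ_k = kρ / (1 + (k−1)ρ) = 4·0.64 / (1 + 3·0.64) = 2.560 / 2.920 = 0.8767.

0.8767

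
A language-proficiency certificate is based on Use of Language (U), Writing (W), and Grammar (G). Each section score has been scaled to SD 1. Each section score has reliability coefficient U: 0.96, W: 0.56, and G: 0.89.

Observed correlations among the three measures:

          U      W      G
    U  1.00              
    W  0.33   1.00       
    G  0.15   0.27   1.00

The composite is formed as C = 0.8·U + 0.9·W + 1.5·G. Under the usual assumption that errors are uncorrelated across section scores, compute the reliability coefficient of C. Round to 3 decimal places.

Var(C) = 0.8² + 0.9² + 1.5² + 2·[0.72·0.33 + 1.2·0.15 + 1.35·0.27] = 3.7 + 1.5642 = 5.2642.
With uncorrelated errors the cross-covariances are all true-score covariance, so they carry over unchanged; only the diagonal terms shrink to ρᵢσᵢ².
True-score variance = [0.8²·0.96 + 0.9²·0.56 + 1.5²·0.89] + 1.5642 = 3.0705 + 1.5642 = 4.6347.
Reliability = 4.6347 / 5.2642 = 0.880.

0.880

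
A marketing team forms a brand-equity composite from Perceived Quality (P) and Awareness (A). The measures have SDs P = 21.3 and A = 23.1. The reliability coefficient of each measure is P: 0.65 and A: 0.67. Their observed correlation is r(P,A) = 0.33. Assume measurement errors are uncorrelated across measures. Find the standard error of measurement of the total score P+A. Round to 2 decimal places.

Var(total) = 987.3 + 324.74 = 1312.04.
True-score variance = 652.417 + 324.74 = 977.157, so reliability = 0.7448.
Error variance = 1312.04 − 977.157 = 334.883; SEM = √334.883 = 18.30.

18.30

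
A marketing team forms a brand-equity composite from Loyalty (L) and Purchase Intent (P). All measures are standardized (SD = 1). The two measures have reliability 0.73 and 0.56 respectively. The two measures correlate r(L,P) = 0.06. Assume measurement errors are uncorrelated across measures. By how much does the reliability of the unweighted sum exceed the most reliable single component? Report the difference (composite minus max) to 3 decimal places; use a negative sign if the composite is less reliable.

-0.065

Var(sum) = 2 + 0.12 = 2.12; true-score variance = 1.29 + 0.12 = 1.41; composite reliability = 0.6651.
Max component reliability = 0.7300.
Difference = 0.6651 − 0.7300 = -0.065.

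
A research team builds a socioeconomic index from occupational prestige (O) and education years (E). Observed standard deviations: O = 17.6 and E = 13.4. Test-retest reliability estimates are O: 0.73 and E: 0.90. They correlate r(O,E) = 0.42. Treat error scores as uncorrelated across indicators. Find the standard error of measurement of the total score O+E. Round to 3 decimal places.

Var(total) = 489.32 + 198.106 = 687.426.
True-score variance = 387.729 + 198.106 = 585.834, so reliability = 0.8522.
Error variance = 687.426 − 585.834 = 101.591; SEM = √101.591 = 10.079.

10.079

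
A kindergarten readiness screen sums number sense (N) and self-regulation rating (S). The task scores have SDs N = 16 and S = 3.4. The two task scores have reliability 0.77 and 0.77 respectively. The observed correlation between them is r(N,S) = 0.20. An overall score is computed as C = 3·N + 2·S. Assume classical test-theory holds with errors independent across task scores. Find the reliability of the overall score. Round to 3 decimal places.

0.782

Var(C) = 3²·16² + 2²·3.4² + 2·[6·16·3.4·0.20] = 2350.24 + 130.56 = 2480.8.
Under uncorrelated errors the observed covariances equal the true-score covariances, so only the own-variance terms attenuate.
True-score variance = [3²·16²·0.77 + 2²·3.4²·0.77] + 130.56 = 1809.68 + 130.56 = 1940.24.
Reliability = 1940.24 / 2480.8 = 0.782.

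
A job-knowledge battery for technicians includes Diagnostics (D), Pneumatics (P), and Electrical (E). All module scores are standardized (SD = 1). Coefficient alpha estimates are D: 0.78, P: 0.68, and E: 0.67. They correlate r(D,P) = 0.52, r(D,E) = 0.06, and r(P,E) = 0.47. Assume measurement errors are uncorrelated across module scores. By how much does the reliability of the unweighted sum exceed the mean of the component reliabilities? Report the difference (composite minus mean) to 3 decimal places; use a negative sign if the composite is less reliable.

0.119

Var(sum) = 3 + 2.1 = 5.1; true-score variance = 2.13 + 2.1 = 4.23; composite reliability = 0.8294.
Mean component reliability = 0.7100.
Difference = 0.8294 − 0.7100 = 0.119.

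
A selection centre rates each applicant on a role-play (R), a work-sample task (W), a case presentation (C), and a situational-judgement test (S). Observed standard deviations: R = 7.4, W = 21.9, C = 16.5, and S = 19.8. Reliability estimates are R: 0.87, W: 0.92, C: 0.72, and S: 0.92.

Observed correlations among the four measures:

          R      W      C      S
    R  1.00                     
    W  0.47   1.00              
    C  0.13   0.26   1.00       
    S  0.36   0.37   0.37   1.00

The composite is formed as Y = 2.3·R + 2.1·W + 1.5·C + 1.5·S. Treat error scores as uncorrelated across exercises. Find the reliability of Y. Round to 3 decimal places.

0.938

Var(Y) = 2.3²·7.4² + 2.1²·21.9² + 1.5²·16.5² + 1.5²·19.8² + 2·[4.83·7.4·21.9·0.47 + 3.45·7.4·16.5·0.13 + 3.45·7.4·19.8·0.36 + 3.15·21.9·16.5·0.26 + 3.15·21.9·19.8·0.37 + 2.25·16.5·19.8·0.37] = 3899.41 + 3355.88 = 7255.29.
Because errors are independent across components, Cov(Tᵢ,Tⱼ) = Cov(Xᵢ,Xⱼ); the off-diagonal part of the true-score variance is the same as above.
True-score variance = [2.3²·7.4²·0.87 + 2.1²·21.9²·0.92 + 1.5²·16.5²·0.72 + 1.5²·19.8²·0.92] + 3355.88 = 3450.46 + 3355.88 = 6806.34.
Reliability = 6806.34 / 7255.29 = 0.938.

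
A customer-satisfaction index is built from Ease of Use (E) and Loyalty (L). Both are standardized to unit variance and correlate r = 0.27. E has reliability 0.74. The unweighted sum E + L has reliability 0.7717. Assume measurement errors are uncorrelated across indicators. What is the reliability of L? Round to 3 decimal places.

0.680

Var(E+L) = 2 + 2·0.27 = 2.540.
True-score variance = ρ_E + ρ_L + 2·0.27, so 0.7717 = (0.74 + ρ_L + 0.54) / 2.540.
ρ_L = 0.7717·2.540 − 0.74 − 0.54 = 0.680.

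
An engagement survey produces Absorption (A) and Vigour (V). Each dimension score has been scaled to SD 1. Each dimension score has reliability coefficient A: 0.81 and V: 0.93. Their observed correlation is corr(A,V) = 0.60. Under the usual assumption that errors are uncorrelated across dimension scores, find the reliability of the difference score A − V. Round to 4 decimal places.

0.6750

Var(A−V) = 1 + 1 − 2·0.60 = 2 − 1.2 = 0.8.
Under uncorrelated errors the observed covariances equal the true-score covariances, so only the own-variance terms attenuate.
True-score variance = [0.81 + 0.93] − 1.2 = 1.74 − 1.2 = 0.54.
Reliability = 0.54 / 0.8 = 0.6750.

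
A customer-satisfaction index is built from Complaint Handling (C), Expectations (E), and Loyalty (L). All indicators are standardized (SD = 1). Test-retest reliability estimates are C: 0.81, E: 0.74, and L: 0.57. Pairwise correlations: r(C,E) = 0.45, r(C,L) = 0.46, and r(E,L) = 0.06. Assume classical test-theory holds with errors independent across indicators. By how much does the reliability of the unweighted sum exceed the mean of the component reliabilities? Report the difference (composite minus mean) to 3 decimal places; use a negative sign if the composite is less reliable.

0.115

Var(sum) = 3 + 1.94 = 4.94; true-score variance = 2.12 + 1.94 = 4.06; composite reliability = 0.8219.
Mean component reliability = 0.7067.
Difference = 0.8219 − 0.7067 = 0.115.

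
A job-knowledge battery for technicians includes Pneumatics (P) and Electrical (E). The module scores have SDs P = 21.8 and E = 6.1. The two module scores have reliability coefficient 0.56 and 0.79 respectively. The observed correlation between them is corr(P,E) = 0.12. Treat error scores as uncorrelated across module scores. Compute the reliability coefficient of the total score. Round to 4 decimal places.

0.6015

Var(P+E) = 21.8² + 6.1² + 2·[21.8·6.1·0.12] = 512.45 + 31.9152 = 544.365.
Under uncorrelated errors the observed covariances equal the true-score covariances, so only the own-variance terms attenuate.
True-score variance = [21.8²·0.56 + 6.1²·0.79] + 31.9152 = 295.53 + 31.9152 = 327.445.
Reliability = 327.445 / 544.365 = 0.6015.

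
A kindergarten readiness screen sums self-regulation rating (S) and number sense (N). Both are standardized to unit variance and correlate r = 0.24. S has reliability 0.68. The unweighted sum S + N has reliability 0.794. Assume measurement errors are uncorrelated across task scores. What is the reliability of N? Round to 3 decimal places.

Var(S+N) = 2 + 2·0.24 = 2.480.
True-score variance = ρ_S + ρ_N + 2·0.24, so 0.794 = (0.68 + ρ_N + 0.48) / 2.480.
ρ_N = 0.794·2.480 − 0.68 − 0.48 = 0.809.

0.809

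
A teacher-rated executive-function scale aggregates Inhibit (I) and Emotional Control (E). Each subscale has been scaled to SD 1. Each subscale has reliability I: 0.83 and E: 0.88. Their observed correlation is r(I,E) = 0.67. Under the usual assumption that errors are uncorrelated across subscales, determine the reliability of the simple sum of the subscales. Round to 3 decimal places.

0.913

Var(I+E) = 2 + 2·[0.67] = 2 + 1.34 = 3.34.
With uncorrelated errors the cross-covariances are all true-score covariance, so they carry over unchanged; only the diagonal terms shrink to ρᵢσᵢ².
True-score variance = [0.83 + 0.88] + 1.34 = 1.71 + 1.34 = 3.05.
Reliability = 3.05 / 3.34 = 0.913.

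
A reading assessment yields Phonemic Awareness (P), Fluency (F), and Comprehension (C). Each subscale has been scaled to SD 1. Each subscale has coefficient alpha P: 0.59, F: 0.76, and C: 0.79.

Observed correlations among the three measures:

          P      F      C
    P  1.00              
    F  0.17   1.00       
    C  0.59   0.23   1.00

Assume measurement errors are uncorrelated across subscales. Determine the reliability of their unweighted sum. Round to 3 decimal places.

Var(P+F+C) = 3 + 2·[0.17 + 0.59 + 0.23] = 3 + 1.98 = 4.98.
With uncorrelated errors the cross-covariances are all true-score covariance, so they carry over unchanged; only the diagonal terms shrink to ρᵢσᵢ².
True-score variance = [0.59 + 0.76 + 0.79] + 1.98 = 2.14 + 1.98 = 4.12.
Reliability = 4.12 / 4.98 = 0.827.

0.827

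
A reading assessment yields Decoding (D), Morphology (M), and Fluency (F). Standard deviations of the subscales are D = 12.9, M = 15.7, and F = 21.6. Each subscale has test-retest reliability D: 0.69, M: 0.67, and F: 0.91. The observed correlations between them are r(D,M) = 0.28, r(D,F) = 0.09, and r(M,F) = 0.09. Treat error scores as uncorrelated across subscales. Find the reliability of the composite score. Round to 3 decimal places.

Var(D+M+F) = 12.9² + 15.7² + 21.6² + 2·[12.9·15.7·0.28 + 12.9·21.6·0.09 + 15.7·21.6·0.09] = 879.46 + 224.614 = 1104.07.
Because errors are independent across components, Cov(Tᵢ,Tⱼ) = Cov(Xᵢ,Xⱼ); the off-diagonal part of the true-score variance is the same as above.
True-score variance = [12.9²·0.69 + 15.7²·0.67 + 21.6²·0.91] + 224.614 = 704.541 + 224.614 = 929.154.
Reliability = 929.154 / 1104.07 = 0.842.

0.842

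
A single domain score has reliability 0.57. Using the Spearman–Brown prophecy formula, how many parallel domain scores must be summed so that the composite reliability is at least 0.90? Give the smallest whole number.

k ≥ ρ*(1−ρ₁)/(ρ₁(1−ρ*)) = 0.90·0.43 / (0.57·0.10) = 6.789.
Smallest integer k = 7.

7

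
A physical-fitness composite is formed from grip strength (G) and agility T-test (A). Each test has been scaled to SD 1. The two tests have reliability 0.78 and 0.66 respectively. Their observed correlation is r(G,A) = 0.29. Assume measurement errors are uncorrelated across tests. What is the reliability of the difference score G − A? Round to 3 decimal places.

Var(G−A) = 1 + 1 − 2·0.29 = 2 − 0.58 = 1.42.
Because errors are independent across components, Cov(Tᵢ,Tⱼ) = Cov(Xᵢ,Xⱼ); the off-diagonal part of the true-score variance is the same as above.
True-score variance = [0.78 + 0.66] − 0.58 = 1.44 − 0.58 = 0.86.
Reliability = 0.86 / 1.42 = 0.606.

0.606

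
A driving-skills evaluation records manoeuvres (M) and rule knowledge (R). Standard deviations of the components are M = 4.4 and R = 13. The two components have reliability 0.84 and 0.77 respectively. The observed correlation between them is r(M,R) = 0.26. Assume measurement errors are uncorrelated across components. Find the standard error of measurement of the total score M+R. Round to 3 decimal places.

6.478

Var(total) = 188.36 + 29.744 = 218.104.
True-score variance = 146.392 + 29.744 = 176.136, so reliability = 0.8076.
Error variance = 218.104 − 176.136 = 41.9676; SEM = √41.9676 = 6.478.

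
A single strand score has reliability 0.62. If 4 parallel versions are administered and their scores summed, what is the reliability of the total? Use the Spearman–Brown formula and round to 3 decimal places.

ρ_k = kρ / (1 + (k−1)ρ) = 4·0.62 / (1 + 3·0.62) = 2.480 / 2.860 = 0.867.

0.867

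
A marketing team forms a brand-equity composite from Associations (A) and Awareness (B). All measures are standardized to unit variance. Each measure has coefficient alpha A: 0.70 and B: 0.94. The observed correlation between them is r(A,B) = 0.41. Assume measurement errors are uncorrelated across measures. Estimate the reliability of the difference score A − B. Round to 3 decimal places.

Var(A−B) = 1 + 1 − 2·0.41 = 2 − 0.82 = 1.18.
With uncorrelated errors the cross-covariances are all true-score covariance, so they carry over unchanged; only the diagonal terms shrink to ρᵢσᵢ².
True-score variance = [0.70 + 0.94] − 0.82 = 1.64 − 0.82 = 0.82.
Reliability = 0.82 / 1.18 = 0.695.

0.695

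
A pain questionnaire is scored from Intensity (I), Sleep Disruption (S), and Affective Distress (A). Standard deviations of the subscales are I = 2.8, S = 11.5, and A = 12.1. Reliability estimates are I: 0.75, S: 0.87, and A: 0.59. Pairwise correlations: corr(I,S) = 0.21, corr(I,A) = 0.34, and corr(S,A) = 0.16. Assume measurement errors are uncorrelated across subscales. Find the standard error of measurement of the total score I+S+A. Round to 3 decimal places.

Var(total) = 286.5 + 81.0904 = 367.59.
True-score variance = 207.319 + 81.0904 = 288.41, so reliability = 0.7846.
Error variance = 367.59 − 288.41 = 79.1806; SEM = √79.1806 = 8.898.

8.898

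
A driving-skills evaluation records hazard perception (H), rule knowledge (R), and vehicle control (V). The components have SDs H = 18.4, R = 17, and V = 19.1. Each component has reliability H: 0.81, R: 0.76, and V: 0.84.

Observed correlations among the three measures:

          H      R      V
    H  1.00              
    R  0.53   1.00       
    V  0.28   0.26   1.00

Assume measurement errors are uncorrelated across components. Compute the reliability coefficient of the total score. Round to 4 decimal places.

0.8863

Var(H+R+V) = 18.4² + 17² + 19.1² + 2·[18.4·17·0.53 + 18.4·19.1·0.28 + 17·19.1·0.26] = 992.37 + 697.218 = 1689.59.
With uncorrelated errors the cross-covariances are all true-score covariance, so they carry over unchanged; only the diagonal terms shrink to ρᵢσᵢ².
True-score variance = [18.4²·0.81 + 17²·0.76 + 19.1²·0.84] + 697.218 = 800.314 + 697.218 = 1497.53.
Reliability = 1497.53 / 1689.59 = 0.8863.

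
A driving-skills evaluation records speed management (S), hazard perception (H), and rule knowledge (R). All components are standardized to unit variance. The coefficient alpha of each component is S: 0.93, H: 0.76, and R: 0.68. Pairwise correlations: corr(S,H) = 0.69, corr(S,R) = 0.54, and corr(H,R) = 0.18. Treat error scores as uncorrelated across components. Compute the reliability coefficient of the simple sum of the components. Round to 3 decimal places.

Var(S+H+R) = 3 + 2·[0.69 + 0.54 + 0.18] = 3 + 2.82 = 5.82.
Because errors are independent across components, Cov(Tᵢ,Tⱼ) = Cov(Xᵢ,Xⱼ); the off-diagonal part of the true-score variance is the same as above.
True-score variance = [0.93 + 0.76 + 0.68] + 2.82 = 2.37 + 2.82 = 5.19.
Reliability = 5.19 / 5.82 = 0.892.

0.892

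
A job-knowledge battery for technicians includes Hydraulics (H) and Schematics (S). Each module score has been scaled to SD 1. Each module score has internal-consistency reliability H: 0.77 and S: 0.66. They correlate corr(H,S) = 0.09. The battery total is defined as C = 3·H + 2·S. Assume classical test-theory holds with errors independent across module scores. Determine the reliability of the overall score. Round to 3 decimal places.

Var(C) = 3² + 2² + 2·[6·0.09] = 13 + 1.08 = 14.08.
Under uncorrelated errors the observed covariances equal the true-score covariances, so only the own-variance terms attenuate.
True-score variance = [3²·0.77 + 2²·0.66] + 1.08 = 9.57 + 1.08 = 10.65.
Reliability = 10.65 / 14.08 = 0.756.

0.756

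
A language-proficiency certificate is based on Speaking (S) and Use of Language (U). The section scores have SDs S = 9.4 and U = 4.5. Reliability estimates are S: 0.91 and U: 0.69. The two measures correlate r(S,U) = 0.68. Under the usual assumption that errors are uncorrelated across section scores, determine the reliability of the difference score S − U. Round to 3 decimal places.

Var(S−U) = 9.4² + 4.5² − 2·9.4·4.5·0.68 = 108.61 − 57.528 = 51.082.
Under uncorrelated errors the observed covariances equal the true-score covariances, so only the own-variance terms attenuate.
True-score variance = [9.4²·0.91 + 4.5²·0.69] − 57.528 = 94.3801 − 57.528 = 36.8521.
Reliability = 36.8521 / 51.082 = 0.721.

0.721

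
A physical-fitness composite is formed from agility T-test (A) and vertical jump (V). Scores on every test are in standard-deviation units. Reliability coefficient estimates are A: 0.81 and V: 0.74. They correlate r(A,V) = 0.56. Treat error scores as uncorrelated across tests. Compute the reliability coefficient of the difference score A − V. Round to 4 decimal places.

Var(A−V) = 1 + 1 − 2·0.56 = 2 − 1.12 = 0.88.
With uncorrelated errors the cross-covariances are all true-score covariance, so they carry over unchanged; only the diagonal terms shrink to ρᵢσᵢ².
True-score variance = [0.81 + 0.74] − 1.12 = 1.55 − 1.12 = 0.43.
Reliability = 0.43 / 0.88 = 0.4886.

0.4886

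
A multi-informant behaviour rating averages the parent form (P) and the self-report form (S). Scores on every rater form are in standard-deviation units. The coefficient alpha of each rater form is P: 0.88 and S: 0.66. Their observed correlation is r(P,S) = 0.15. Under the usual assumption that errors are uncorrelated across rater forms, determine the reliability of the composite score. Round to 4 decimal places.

0.8000

Var(P+S) = 2 + 2·[0.15] = 2 + 0.3 = 2.3.
Because errors are independent across components, Cov(Tᵢ,Tⱼ) = Cov(Xᵢ,Xⱼ); the off-diagonal part of the true-score variance is the same as above.
True-score variance = [0.88 + 0.66] + 0.3 = 1.54 + 0.3 = 1.84.
Reliability = 1.84 / 2.3 = 0.8000.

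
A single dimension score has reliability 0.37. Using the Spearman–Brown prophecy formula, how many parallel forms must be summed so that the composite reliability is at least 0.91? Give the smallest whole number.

18

k ≥ ρ*(1−ρ₁)/(ρ₁(1−ρ*)) = 0.91·0.63 / (0.37·0.09) = 17.216.
Smallest integer k = 18.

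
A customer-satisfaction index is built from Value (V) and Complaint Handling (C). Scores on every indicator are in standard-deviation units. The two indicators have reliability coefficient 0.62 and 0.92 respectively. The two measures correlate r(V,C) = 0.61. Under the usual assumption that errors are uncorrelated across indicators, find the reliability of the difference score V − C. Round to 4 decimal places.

0.4103

Var(V−C) = 1 + 1 − 2·0.61 = 2 − 1.22 = 0.78.
With uncorrelated errors the cross-covariances are all true-score covariance, so they carry over unchanged; only the diagonal terms shrink to ρᵢσᵢ².
True-score variance = [0.62 + 0.92] − 1.22 = 1.54 − 1.22 = 0.32.
Reliability = 0.32 / 0.78 = 0.4103.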